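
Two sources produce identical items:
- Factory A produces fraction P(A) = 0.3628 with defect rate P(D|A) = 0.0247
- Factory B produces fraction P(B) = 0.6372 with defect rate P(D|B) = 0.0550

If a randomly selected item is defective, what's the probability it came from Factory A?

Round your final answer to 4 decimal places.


Let A = from Factory A, D = defective

Given:
- P(A) = 0.3628, P(B) = 0.6372
- P(D|A) = 0.0247, P(D|B) = 0.0550

Step 1: Find P(D)
P(D) = P(D|A)P(A) + P(D|B)P(B)
     = 0.0247 × 0.3628 + 0.0550 × 0.6372
     = 0.00896116 + 0.03504600
     = 0.04400716

Step 2: Apply Bayes' theorem
P(A|D) = P(D|A)P(A) / P(D)
       = 0.00896116 / 0.04400716
       = 0.2036


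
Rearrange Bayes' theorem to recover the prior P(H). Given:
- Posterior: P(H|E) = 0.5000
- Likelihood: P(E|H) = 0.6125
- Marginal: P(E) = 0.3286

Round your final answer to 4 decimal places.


From Bayes' theorem: P(H|E) = P(E|H) × P(H) / P(E)

Rearranging for P(H):
P(H) = P(H|E) × P(E) / P(E|H)
     = 0.5000 × 0.3286 / 0.6125
     = 0.16430000 / 0.6125
     = 0.2682


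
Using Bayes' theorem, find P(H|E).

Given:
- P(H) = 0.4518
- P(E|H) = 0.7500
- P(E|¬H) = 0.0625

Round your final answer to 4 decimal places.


Bayes' theorem: P(H|E) = P(E|H) × P(H) / P(E)

Step 1: Calculate P(E) using law of total probability
P(E) = P(E|H)P(H) + P(E|¬H)P(¬H)
     = 0.7500 × 0.4518 + 0.0625 × 0.5482
     = 0.33885000 + 0.03426250
     = 0.37311250

Step 2: Apply Bayes' theorem
P(H|E) = P(E|H) × P(H) / P(E)
       = 0.33885000 / 0.37311250
       = 0.9082


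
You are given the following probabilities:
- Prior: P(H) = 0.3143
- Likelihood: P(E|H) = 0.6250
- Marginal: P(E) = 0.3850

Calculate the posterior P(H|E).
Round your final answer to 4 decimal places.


Using Bayes' theorem:

P(H|E) = P(E|H) × P(H) / P(E)
       = 0.6250 × 0.3143 / 0.3850
       = 0.19643750 / 0.3850
       = 0.5102

The evidence strengthens our belief in H.
Prior: 0.3143 → Posterior: 0.5102


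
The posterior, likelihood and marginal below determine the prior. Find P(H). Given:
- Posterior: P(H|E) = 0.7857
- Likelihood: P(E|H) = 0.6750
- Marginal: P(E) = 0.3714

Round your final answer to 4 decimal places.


From Bayes' theorem: P(H|E) = P(E|H) × P(H) / P(E)

Rearranging for P(H):
P(H) = P(H|E) × P(E) / P(E|H)
     = 0.7857 × 0.3714 / 0.6750
     = 0.29180898 / 0.6750
     = 0.4323


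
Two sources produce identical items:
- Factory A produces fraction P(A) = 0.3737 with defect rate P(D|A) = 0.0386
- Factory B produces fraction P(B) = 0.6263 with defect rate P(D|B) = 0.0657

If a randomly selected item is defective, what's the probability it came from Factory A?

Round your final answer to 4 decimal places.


Let A = from Factory A, D = defective

Given:
- P(A) = 0.3737, P(B) = 0.6263
- P(D|A) = 0.0386, P(D|B) = 0.0657

Step 1: Find P(D)
P(D) = P(D|A)P(A) + P(D|B)P(B)
     = 0.0386 × 0.3737 + 0.0657 × 0.6263
     = 0.01442482 + 0.04114791
     = 0.05557273

Step 2: Apply Bayes' theorem
P(A|D) = P(D|A)P(A) / P(D)
       = 0.01442482 / 0.05557273
       = 0.2596


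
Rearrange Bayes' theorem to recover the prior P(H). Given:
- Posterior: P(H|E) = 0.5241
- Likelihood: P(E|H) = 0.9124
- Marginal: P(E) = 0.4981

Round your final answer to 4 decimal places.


From Bayes' theorem: P(H|E) = P(E|H) × P(H) / P(E)

Rearranging for P(H):
P(H) = P(H|E) × P(E) / P(E|H)
     = 0.5241 × 0.4981 / 0.9124
     = 0.26105421 / 0.9124
     = 0.2861


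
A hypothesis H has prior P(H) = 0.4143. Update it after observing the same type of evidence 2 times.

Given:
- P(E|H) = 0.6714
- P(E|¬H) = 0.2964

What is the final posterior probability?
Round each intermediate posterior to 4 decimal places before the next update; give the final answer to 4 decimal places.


Sequential Bayesian updating:

Initial prior: P(H) = 0.4143

Update 1:
  P(E) = 0.6714 × 0.4143 + 0.2964 × 0.5857 = 0.27816102 + 0.17360148 = 0.45176250
  P(H|E) = 0.27816102 / 0.45176250 = 0.6157

Update 2:
  P(E) = 0.6714 × 0.6157 + 0.2964 × 0.3843 = 0.41338098 + 0.11390652 = 0.52728750
  P(H|E) = 0.41338098 / 0.52728750 = 0.7840

Final posterior: 0.7840


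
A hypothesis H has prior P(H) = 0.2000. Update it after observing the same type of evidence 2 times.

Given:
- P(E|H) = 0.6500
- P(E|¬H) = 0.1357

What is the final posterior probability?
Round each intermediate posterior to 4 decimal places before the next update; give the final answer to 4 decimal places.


Sequential Bayesian updating:

Initial prior: P(H) = 0.2000

Update 1:
  P(E) = 0.6500 × 0.2000 + 0.1357 × 0.8000 = 0.13000000 + 0.10856000 = 0.23856000
  P(H|E) = 0.13000000 / 0.23856000 = 0.5449

Update 2:
  P(E) = 0.6500 × 0.5449 + 0.1357 × 0.4551 = 0.35418500 + 0.06175707 = 0.41594207
  P(H|E) = 0.35418500 / 0.41594207 = 0.8515

Final posterior: 0.8515


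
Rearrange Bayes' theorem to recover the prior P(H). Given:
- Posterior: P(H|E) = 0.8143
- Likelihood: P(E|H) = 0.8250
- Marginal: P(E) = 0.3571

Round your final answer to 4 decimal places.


From Bayes' theorem: P(H|E) = P(E|H) × P(H) / P(E)

Rearranging for P(H):
P(H) = P(H|E) × P(E) / P(E|H)
     = 0.8143 × 0.3571 / 0.8250
     = 0.29078653 / 0.8250
     = 0.3525


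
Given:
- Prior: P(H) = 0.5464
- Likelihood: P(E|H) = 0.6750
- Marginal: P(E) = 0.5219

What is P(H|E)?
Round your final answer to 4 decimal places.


Using Bayes' theorem:

P(H|E) = P(E|H) × P(H) / P(E)
       = 0.6750 × 0.5464 / 0.5219
       = 0.36882000 / 0.5219
       = 0.7067

The evidence strengthens our belief in H.
Prior: 0.5464 → Posterior: 0.7067


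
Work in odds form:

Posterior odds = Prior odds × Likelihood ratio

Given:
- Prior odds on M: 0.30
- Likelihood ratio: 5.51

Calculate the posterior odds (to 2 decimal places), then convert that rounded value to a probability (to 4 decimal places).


Step 1: Calculate posterior odds
Posterior odds = Prior odds × LR
               = 0.30 × 5.51
               = 1.65

Step 2: Convert to probability
P(M|E) = Posterior odds / (1 + Posterior odds)
       = 1.65 / (1 + 1.65)
       = 1.65 / 2.65
       = 0.6226

The evidence increased P(M) from 0.2308 to 0.6226.


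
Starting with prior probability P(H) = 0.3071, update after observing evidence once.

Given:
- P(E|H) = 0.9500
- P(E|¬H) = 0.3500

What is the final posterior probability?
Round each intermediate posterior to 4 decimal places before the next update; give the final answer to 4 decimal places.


Sequential Bayesian updating:

Initial prior: P(H) = 0.3071

Update 1:
  P(E) = 0.9500 × 0.3071 + 0.3500 × 0.6929 = 0.29174500 + 0.24251500 = 0.53426000
  P(H|E) = 0.29174500 / 0.53426000 = 0.5461

Final posterior: 0.5461


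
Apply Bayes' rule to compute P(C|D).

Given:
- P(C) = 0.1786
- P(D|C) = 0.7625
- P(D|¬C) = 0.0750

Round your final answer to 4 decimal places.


Bayes' theorem: P(C|D) = P(D|C) × P(C) / P(D)

Step 1: Calculate P(D) using law of total probability
P(D) = P(D|C)P(C) + P(D|¬C)P(¬C)
     = 0.7625 × 0.1786 + 0.0750 × 0.8214
     = 0.13618250 + 0.06160500
     = 0.19778750

Step 2: Apply Bayes' theorem
P(C|D) = P(D|C) × P(C) / P(D)
       = 0.13618250 / 0.19778750
       = 0.6885


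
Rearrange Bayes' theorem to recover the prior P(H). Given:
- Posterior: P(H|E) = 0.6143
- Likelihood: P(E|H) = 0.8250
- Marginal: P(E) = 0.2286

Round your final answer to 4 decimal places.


From Bayes' theorem: P(H|E) = P(E|H) × P(H) / P(E)

Rearranging for P(H):
P(H) = P(H|E) × P(E) / P(E|H)
     = 0.6143 × 0.2286 / 0.8250
     = 0.14042898 / 0.8250
     = 0.1702


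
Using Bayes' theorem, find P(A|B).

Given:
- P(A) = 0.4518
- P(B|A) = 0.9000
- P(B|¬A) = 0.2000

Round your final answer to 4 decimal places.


Bayes' theorem: P(A|B) = P(B|A) × P(A) / P(B)

Step 1: Calculate P(B) using law of total probability
P(B) = P(B|A)P(A) + P(B|¬A)P(¬A)
     = 0.9000 × 0.4518 + 0.2000 × 0.5482
     = 0.40662000 + 0.10964000
     = 0.51626000

Step 2: Apply Bayes' theorem
P(A|B) = P(B|A) × P(A) / P(B)
       = 0.40662000 / 0.51626000
       = 0.7876


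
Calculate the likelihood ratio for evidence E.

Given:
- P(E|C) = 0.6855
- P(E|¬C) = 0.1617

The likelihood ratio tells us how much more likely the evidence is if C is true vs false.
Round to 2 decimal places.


Likelihood Ratio (LR) = P(E|C) / P(E|¬C)

LR = 0.6855 / 0.1617
   = 4.24

The evidence is 4.24 times more likely if C is true than if C is false.
LR > 1, so observing E raises the odds in favor of C.


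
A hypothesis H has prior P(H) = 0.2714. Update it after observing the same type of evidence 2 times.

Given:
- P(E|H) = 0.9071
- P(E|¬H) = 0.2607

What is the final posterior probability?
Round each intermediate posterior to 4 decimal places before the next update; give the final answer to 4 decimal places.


Sequential Bayesian updating:

Initial prior: P(H) = 0.2714

Update 1:
  P(E) = 0.9071 × 0.2714 + 0.2607 × 0.7286 = 0.24618694 + 0.18994602 = 0.43613296
  P(H|E) = 0.24618694 / 0.43613296 = 0.5645

Update 2:
  P(E) = 0.9071 × 0.5645 + 0.2607 × 0.4355 = 0.51205795 + 0.11353485 = 0.62559280
  P(H|E) = 0.51205795 / 0.62559280 = 0.8185

Final posterior: 0.8185


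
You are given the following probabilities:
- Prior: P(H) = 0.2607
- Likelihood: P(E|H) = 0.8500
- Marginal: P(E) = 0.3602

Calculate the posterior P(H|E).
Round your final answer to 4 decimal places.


Using Bayes' theorem:

P(H|E) = P(E|H) × P(H) / P(E)
       = 0.8500 × 0.2607 / 0.3602
       = 0.22159500 / 0.3602
       = 0.6152

The evidence strengthens our belief in H.
Prior: 0.2607 → Posterior: 0.6152


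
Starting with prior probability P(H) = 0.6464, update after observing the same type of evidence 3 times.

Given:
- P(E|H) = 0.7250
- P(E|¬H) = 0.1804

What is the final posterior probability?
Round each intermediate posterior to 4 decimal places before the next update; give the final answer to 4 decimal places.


Sequential Bayesian updating:

Initial prior: P(H) = 0.6464

Update 1:
  P(E) = 0.7250 × 0.6464 + 0.1804 × 0.3536 = 0.46864000 + 0.06378944 = 0.53242944
  P(H|E) = 0.46864000 / 0.53242944 = 0.8802

Update 2:
  P(E) = 0.7250 × 0.8802 + 0.1804 × 0.1198 = 0.63814500 + 0.02161192 = 0.65975692
  P(H|E) = 0.63814500 / 0.65975692 = 0.9672

Update 3:
  P(E) = 0.7250 × 0.9672 + 0.1804 × 0.0328 = 0.70122000 + 0.00591712 = 0.70713712
  P(H|E) = 0.70122000 / 0.70713712 = 0.9916

Final posterior: 0.9916


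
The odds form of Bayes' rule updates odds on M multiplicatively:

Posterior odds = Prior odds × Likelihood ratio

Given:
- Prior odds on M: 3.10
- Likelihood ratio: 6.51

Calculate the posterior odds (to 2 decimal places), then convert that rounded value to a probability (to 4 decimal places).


Step 1: Calculate posterior odds
Posterior odds = Prior odds × LR
               = 3.10 × 6.51
               = 20.18

Step 2: Convert to probability
P(M|E) = Posterior odds / (1 + Posterior odds)
       = 20.18 / (1 + 20.18)
       = 20.18 / 21.18
       = 0.9528

The evidence increased P(M) from 0.7561 to 0.9528.


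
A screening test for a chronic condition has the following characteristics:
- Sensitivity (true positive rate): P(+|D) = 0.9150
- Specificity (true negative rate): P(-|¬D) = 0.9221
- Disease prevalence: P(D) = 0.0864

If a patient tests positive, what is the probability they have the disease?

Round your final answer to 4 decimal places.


Let D = has disease, + = positive test

Given:
- P(D) = 0.0864 (prevalence)
- P(+|D) = 0.9150 (sensitivity)
- P(-|¬D) = 0.9221 (specificity)
- P(+|¬D) = 0.0779 (false positive rate = 1 - specificity)

Step 1: Find P(+)
P(+) = P(+|D)P(D) + P(+|¬D)P(¬D)
     = 0.9150 × 0.0864 + 0.0779 × 0.9136
     = 0.07905600 + 0.07116944
     = 0.15022544

Step 2: Apply Bayes' theorem for P(D|+)
P(D|+) = P(+|D)P(D) / P(+)
       = 0.07905600 / 0.15022544
       = 0.5262


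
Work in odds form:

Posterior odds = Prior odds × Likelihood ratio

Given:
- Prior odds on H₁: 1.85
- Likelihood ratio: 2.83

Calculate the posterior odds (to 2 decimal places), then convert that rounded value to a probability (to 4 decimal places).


Step 1: Calculate posterior odds
Posterior odds = Prior odds × LR
               = 1.85 × 2.83
               = 5.24

Step 2: Convert to probability
P(H₁|E) = Posterior odds / (1 + Posterior odds)
       = 5.24 / (1 + 5.24)
       = 5.24 / 6.24
       = 0.8397

The evidence increased P(H₁) from 0.6491 to 0.8397.


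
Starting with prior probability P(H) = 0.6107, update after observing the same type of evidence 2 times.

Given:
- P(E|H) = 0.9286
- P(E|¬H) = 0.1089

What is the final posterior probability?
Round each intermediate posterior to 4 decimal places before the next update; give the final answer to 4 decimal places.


Sequential Bayesian updating:

Initial prior: P(H) = 0.6107

Update 1:
  P(E) = 0.9286 × 0.6107 + 0.1089 × 0.3893 = 0.56709602 + 0.04239477 = 0.60949079
  P(H|E) = 0.56709602 / 0.60949079 = 0.9304

Update 2:
  P(E) = 0.9286 × 0.9304 + 0.1089 × 0.0696 = 0.86396944 + 0.00757944 = 0.87154888
  P(H|E) = 0.86396944 / 0.87154888 = 0.9913

Final posterior: 0.9913


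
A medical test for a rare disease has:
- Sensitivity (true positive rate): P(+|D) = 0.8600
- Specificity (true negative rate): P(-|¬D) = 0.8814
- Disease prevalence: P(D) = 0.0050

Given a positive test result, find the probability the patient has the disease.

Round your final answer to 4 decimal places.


Let D = has disease, + = positive test

Given:
- P(D) = 0.0050 (prevalence)
- P(+|D) = 0.8600 (sensitivity)
- P(-|¬D) = 0.8814 (specificity)
- P(+|¬D) = 0.1186 (false positive rate = 1 - specificity)

Step 1: Find P(+)
P(+) = P(+|D)P(D) + P(+|¬D)P(¬D)
     = 0.8600 × 0.0050 + 0.1186 × 0.9950
     = 0.00430000 + 0.11800700
     = 0.12230700

Step 2: Apply Bayes' theorem for P(D|+)
P(D|+) = P(+|D)P(D) / P(+)
       = 0.00430000 / 0.12230700
       = 0.0352


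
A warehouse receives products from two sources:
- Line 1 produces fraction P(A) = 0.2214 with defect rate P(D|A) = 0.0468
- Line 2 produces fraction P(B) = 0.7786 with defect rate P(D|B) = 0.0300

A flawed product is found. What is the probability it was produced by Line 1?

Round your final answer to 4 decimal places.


Let A = from Line 1, D = flawed

Given:
- P(A) = 0.2214, P(B) = 0.7786
- P(D|A) = 0.0468, P(D|B) = 0.0300

Step 1: Find P(D)
P(D) = P(D|A)P(A) + P(D|B)P(B)
     = 0.0468 × 0.2214 + 0.0300 × 0.7786
     = 0.01036152 + 0.02335800
     = 0.03371952

Step 2: Apply Bayes' theorem
P(A|D) = P(D|A)P(A) / P(D)
       = 0.01036152 / 0.03371952
       = 0.3073


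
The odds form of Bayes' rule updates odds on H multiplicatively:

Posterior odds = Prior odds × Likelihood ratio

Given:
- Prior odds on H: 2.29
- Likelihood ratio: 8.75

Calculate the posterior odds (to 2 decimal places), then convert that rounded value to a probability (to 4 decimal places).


Step 1: Calculate posterior odds
Posterior odds = Prior odds × LR
               = 2.29 × 8.75
               = 20.04

Step 2: Convert to probability
P(H|E) = Posterior odds / (1 + Posterior odds)
       = 20.04 / (1 + 20.04)
       = 20.04 / 21.04
       = 0.9525

The evidence increased P(H) from 0.6960 to 0.9525.


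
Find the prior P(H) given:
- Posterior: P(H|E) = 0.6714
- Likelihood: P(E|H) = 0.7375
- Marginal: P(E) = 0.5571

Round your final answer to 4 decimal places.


From Bayes' theorem: P(H|E) = P(E|H) × P(H) / P(E)

Rearranging for P(H):
P(H) = P(H|E) × P(E) / P(E|H)
     = 0.6714 × 0.5571 / 0.7375
     = 0.37403694 / 0.7375
     = 0.5072


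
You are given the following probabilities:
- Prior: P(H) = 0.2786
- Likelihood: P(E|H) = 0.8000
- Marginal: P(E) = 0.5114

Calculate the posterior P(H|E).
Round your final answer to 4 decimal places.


Using Bayes' theorem:

P(H|E) = P(E|H) × P(H) / P(E)
       = 0.8000 × 0.2786 / 0.5114
       = 0.22288000 / 0.5114
       = 0.4358

The evidence strengthens our belief in H.
Prior: 0.2786 → Posterior: 0.4358


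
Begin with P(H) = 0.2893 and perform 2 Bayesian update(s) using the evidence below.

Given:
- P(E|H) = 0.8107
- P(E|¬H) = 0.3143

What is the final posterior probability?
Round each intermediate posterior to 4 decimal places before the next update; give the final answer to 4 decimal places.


Sequential Bayesian updating:

Initial prior: P(H) = 0.2893

Update 1:
  P(E) = 0.8107 × 0.2893 + 0.3143 × 0.7107 = 0.23453551 + 0.22337301 = 0.45790852
  P(H|E) = 0.23453551 / 0.45790852 = 0.5122

Update 2:
  P(E) = 0.8107 × 0.5122 + 0.3143 × 0.4878 = 0.41524054 + 0.15331554 = 0.56855608
  P(H|E) = 0.41524054 / 0.56855608 = 0.7303

Final posterior: 0.7303


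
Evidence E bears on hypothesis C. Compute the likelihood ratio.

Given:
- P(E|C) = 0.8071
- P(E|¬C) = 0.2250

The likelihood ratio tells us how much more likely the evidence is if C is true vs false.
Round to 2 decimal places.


Likelihood Ratio (LR) = P(E|C) / P(E|¬C)

LR = 0.8071 / 0.2250
   = 3.59

The evidence is 3.59 times more likely if C is true than if C is false.
Because LR exceeds 1, E is evidence for C.


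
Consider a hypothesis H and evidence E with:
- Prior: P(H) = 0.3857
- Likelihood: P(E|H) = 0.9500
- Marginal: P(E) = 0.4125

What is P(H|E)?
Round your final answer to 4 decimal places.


Using Bayes' theorem:

P(H|E) = P(E|H) × P(H) / P(E)
       = 0.9500 × 0.3857 / 0.4125
       = 0.36641500 / 0.4125
       = 0.8883

The evidence strengthens our belief in H.
Prior: 0.3857 → Posterior: 0.8883


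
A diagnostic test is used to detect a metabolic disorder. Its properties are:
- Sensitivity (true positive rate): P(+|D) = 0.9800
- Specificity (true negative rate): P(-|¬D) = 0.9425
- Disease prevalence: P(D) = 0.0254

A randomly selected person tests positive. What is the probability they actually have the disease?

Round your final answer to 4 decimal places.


Let D = has disease, + = positive test

Given:
- P(D) = 0.0254 (prevalence)
- P(+|D) = 0.9800 (sensitivity)
- P(-|¬D) = 0.9425 (specificity)
- P(+|¬D) = 0.0575 (false positive rate = 1 - specificity)

Step 1: Find P(+)
P(+) = P(+|D)P(D) + P(+|¬D)P(¬D)
     = 0.9800 × 0.0254 + 0.0575 × 0.9746
     = 0.02489200 + 0.05603950
     = 0.08093150

Step 2: Apply Bayes' theorem for P(D|+)
P(D|+) = P(+|D)P(D) / P(+)
       = 0.02489200 / 0.08093150
       = 0.3076


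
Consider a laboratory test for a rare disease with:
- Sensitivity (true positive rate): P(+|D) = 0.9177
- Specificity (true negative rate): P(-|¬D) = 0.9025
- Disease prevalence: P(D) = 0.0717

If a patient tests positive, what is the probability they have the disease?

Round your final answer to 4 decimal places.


Let D = has disease, + = positive test

Given:
- P(D) = 0.0717 (prevalence)
- P(+|D) = 0.9177 (sensitivity)
- P(-|¬D) = 0.9025 (specificity)
- P(+|¬D) = 0.0975 (false positive rate = 1 - specificity)

Step 1: Find P(+)
P(+) = P(+|D)P(D) + P(+|¬D)P(¬D)
     = 0.9177 × 0.0717 + 0.0975 × 0.9283
     = 0.06579909 + 0.09050925
     = 0.15630834

Step 2: Apply Bayes' theorem for P(D|+)
P(D|+) = P(+|D)P(D) / P(+)
       = 0.06579909 / 0.15630834
       = 0.4210


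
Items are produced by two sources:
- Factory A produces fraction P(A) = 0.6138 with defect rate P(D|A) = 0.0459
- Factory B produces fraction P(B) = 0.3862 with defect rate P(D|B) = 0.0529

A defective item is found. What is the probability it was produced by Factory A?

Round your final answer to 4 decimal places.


Let A = from Factory A, D = defective

Given:
- P(A) = 0.6138, P(B) = 0.3862
- P(D|A) = 0.0459, P(D|B) = 0.0529

Step 1: Find P(D)
P(D) = P(D|A)P(A) + P(D|B)P(B)
     = 0.0459 × 0.6138 + 0.0529 × 0.3862
     = 0.02817342 + 0.02042998
     = 0.04860340

Step 2: Apply Bayes' theorem
P(A|D) = P(D|A)P(A) / P(D)
       = 0.02817342 / 0.04860340
       = 0.5797


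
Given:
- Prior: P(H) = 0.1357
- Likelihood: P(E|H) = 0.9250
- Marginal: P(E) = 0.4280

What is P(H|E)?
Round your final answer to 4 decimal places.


Using Bayes' theorem:

P(H|E) = P(E|H) × P(H) / P(E)
       = 0.9250 × 0.1357 / 0.4280
       = 0.12552250 / 0.4280
       = 0.2933

The evidence strengthens our belief in H.
Prior: 0.1357 → Posterior: 0.2933


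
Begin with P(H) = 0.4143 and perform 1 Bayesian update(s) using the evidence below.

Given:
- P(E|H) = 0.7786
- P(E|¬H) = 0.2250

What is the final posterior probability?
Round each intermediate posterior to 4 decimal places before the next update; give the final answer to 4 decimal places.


Sequential Bayesian updating:

Initial prior: P(H) = 0.4143

Update 1:
  P(E) = 0.7786 × 0.4143 + 0.2250 × 0.5857 = 0.32257398 + 0.13178250 = 0.45435648
  P(H|E) = 0.32257398 / 0.45435648 = 0.7100

Final posterior: 0.7100


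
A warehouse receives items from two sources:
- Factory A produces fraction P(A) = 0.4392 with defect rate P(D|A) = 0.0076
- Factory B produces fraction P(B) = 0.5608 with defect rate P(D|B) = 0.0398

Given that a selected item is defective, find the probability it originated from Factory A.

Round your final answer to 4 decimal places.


Let A = from Factory A, D = defective

Given:
- P(A) = 0.4392, P(B) = 0.5608
- P(D|A) = 0.0076, P(D|B) = 0.0398

Step 1: Find P(D)
P(D) = P(D|A)P(A) + P(D|B)P(B)
     = 0.0076 × 0.4392 + 0.0398 × 0.5608
     = 0.00333792 + 0.02231984
     = 0.02565776

Step 2: Apply Bayes' theorem
P(A|D) = P(D|A)P(A) / P(D)
       = 0.00333792 / 0.02565776
       = 0.1301


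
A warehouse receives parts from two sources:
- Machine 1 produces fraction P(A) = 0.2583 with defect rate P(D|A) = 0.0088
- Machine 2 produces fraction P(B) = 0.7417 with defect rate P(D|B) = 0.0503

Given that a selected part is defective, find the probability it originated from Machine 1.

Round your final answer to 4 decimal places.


Let A = from Machine 1, D = defective

Given:
- P(A) = 0.2583, P(B) = 0.7417
- P(D|A) = 0.0088, P(D|B) = 0.0503

Step 1: Find P(D)
P(D) = P(D|A)P(A) + P(D|B)P(B)
     = 0.0088 × 0.2583 + 0.0503 × 0.7417
     = 0.00227304 + 0.03730751
     = 0.03958055

Step 2: Apply Bayes' theorem
P(A|D) = P(D|A)P(A) / P(D)
       = 0.00227304 / 0.03958055
       = 0.0574


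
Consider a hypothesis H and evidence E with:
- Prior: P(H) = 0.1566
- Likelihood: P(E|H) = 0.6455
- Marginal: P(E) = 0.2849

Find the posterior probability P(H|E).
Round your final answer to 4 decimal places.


Using Bayes' theorem:

P(H|E) = P(E|H) × P(H) / P(E)
       = 0.6455 × 0.1566 / 0.2849
       = 0.10108530 / 0.2849
       = 0.3548

The evidence strengthens our belief in H.
Prior: 0.1566 → Posterior: 0.3548


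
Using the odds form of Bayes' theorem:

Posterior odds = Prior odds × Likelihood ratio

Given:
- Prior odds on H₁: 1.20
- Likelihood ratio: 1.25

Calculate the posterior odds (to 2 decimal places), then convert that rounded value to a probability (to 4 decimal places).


Step 1: Calculate posterior odds
Posterior odds = Prior odds × LR
               = 1.20 × 1.25
               = 1.50

Step 2: Convert to probability
P(H₁|E) = Posterior odds / (1 + Posterior odds)
       = 1.50 / (1 + 1.50)
       = 1.50 / 2.50
       = 0.6000

The evidence increased P(H₁) from 0.5455 to 0.6000.


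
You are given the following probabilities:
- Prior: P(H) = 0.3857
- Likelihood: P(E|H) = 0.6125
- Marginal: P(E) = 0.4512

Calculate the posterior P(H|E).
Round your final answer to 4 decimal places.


Using Bayes' theorem:

P(H|E) = P(E|H) × P(H) / P(E)
       = 0.6125 × 0.3857 / 0.4512
       = 0.23624125 / 0.4512
       = 0.5236

The evidence strengthens our belief in H.
Prior: 0.3857 → Posterior: 0.5236


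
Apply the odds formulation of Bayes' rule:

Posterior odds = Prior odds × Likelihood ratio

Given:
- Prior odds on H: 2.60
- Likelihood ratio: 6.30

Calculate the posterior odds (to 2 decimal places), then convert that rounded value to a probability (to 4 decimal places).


Step 1: Calculate posterior odds
Posterior odds = Prior odds × LR
               = 2.60 × 6.30
               = 16.38

Step 2: Convert to probability
P(H|E) = Posterior odds / (1 + Posterior odds)
       = 16.38 / (1 + 16.38)
       = 16.38 / 17.38
       = 0.9425

The evidence increased P(H) from 0.7222 to 0.9425.


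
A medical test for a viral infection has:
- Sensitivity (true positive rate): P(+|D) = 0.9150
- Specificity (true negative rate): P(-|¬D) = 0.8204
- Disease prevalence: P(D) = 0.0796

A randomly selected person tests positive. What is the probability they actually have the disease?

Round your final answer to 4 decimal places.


Let D = has disease, + = positive test

Given:
- P(D) = 0.0796 (prevalence)
- P(+|D) = 0.9150 (sensitivity)
- P(-|¬D) = 0.8204 (specificity)
- P(+|¬D) = 0.1796 (false positive rate = 1 - specificity)

Step 1: Find P(+)
P(+) = P(+|D)P(D) + P(+|¬D)P(¬D)
     = 0.9150 × 0.0796 + 0.1796 × 0.9204
     = 0.07283400 + 0.16530384
     = 0.23813784

Step 2: Apply Bayes' theorem for P(D|+)
P(D|+) = P(+|D)P(D) / P(+)
       = 0.07283400 / 0.23813784
       = 0.3058


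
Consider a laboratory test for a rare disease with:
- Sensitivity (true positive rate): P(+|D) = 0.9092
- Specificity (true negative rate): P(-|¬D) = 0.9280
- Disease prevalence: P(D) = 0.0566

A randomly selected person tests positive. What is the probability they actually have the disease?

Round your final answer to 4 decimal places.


Let D = has disease, + = positive test

Given:
- P(D) = 0.0566 (prevalence)
- P(+|D) = 0.9092 (sensitivity)
- P(-|¬D) = 0.9280 (specificity)
- P(+|¬D) = 0.0720 (false positive rate = 1 - specificity)

Step 1: Find P(+)
P(+) = P(+|D)P(D) + P(+|¬D)P(¬D)
     = 0.9092 × 0.0566 + 0.0720 × 0.9434
     = 0.05146072 + 0.06792480
     = 0.11938552

Step 2: Apply Bayes' theorem for P(D|+)
P(D|+) = P(+|D)P(D) / P(+)
       = 0.05146072 / 0.11938552
       = 0.4310


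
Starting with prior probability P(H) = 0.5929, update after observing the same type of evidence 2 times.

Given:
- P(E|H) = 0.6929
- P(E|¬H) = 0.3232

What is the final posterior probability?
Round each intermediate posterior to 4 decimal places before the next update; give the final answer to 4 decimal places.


Sequential Bayesian updating:

Initial prior: P(H) = 0.5929

Update 1:
  P(E) = 0.6929 × 0.5929 + 0.3232 × 0.4071 = 0.41082041 + 0.13157472 = 0.54239513
  P(H|E) = 0.41082041 / 0.54239513 = 0.7574

Update 2:
  P(E) = 0.6929 × 0.7574 + 0.3232 × 0.2426 = 0.52480246 + 0.07840832 = 0.60321078
  P(H|E) = 0.52480246 / 0.60321078 = 0.8700

Final posterior: 0.8700


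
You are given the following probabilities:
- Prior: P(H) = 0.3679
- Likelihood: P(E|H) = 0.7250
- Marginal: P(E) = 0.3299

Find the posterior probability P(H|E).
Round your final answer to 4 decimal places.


Using Bayes' theorem:

P(H|E) = P(E|H) × P(H) / P(E)
       = 0.7250 × 0.3679 / 0.3299
       = 0.26672750 / 0.3299
       = 0.8085

The evidence strengthens our belief in H.
Prior: 0.3679 → Posterior: 0.8085


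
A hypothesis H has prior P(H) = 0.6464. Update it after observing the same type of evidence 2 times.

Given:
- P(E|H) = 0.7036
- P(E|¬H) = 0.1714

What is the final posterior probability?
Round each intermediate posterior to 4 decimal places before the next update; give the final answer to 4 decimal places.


Sequential Bayesian updating:

Initial prior: P(H) = 0.6464

Update 1:
  P(E) = 0.7036 × 0.6464 + 0.1714 × 0.3536 = 0.45480704 + 0.06060704 = 0.51541408
  P(H|E) = 0.45480704 / 0.51541408 = 0.8824

Update 2:
  P(E) = 0.7036 × 0.8824 + 0.1714 × 0.1176 = 0.62085664 + 0.02015664 = 0.64101328
  P(H|E) = 0.62085664 / 0.64101328 = 0.9686

Final posterior: 0.9686


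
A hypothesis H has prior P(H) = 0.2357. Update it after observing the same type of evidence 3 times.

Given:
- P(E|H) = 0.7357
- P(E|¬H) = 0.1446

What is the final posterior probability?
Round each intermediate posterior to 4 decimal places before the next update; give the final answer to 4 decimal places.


Sequential Bayesian updating:

Initial prior: P(H) = 0.2357

Update 1:
  P(E) = 0.7357 × 0.2357 + 0.1446 × 0.7643 = 0.17340449 + 0.11051778 = 0.28392227
  P(H|E) = 0.17340449 / 0.28392227 = 0.6107

Update 2:
  P(E) = 0.7357 × 0.6107 + 0.1446 × 0.3893 = 0.44929199 + 0.05629278 = 0.50558477
  P(H|E) = 0.44929199 / 0.50558477 = 0.8887

Update 3:
  P(E) = 0.7357 × 0.8887 + 0.1446 × 0.1113 = 0.65381659 + 0.01609398 = 0.66991057
  P(H|E) = 0.65381659 / 0.66991057 = 0.9760

Final posterior: 0.9760


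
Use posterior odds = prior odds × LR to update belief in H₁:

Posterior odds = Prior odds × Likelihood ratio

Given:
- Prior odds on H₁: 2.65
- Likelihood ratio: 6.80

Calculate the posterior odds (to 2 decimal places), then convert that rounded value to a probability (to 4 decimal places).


Step 1: Calculate posterior odds
Posterior odds = Prior odds × LR
               = 2.65 × 6.80
               = 18.02

Step 2: Convert to probability
P(H₁|E) = Posterior odds / (1 + Posterior odds)
       = 18.02 / (1 + 18.02)
       = 18.02 / 19.02
       = 0.9474

The evidence increased P(H₁) from 0.7260 to 0.9474.


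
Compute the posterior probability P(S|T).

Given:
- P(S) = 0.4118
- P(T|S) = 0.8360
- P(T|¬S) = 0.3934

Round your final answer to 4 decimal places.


Bayes' theorem: P(S|T) = P(T|S) × P(S) / P(T)

Step 1: Calculate P(T) using law of total probability
P(T) = P(T|S)P(S) + P(T|¬S)P(¬S)
     = 0.8360 × 0.4118 + 0.3934 × 0.5882
     = 0.34426480 + 0.23139788
     = 0.57566268

Step 2: Apply Bayes' theorem
P(S|T) = P(T|S) × P(S) / P(T)
       = 0.34426480 / 0.57566268
       = 0.5980


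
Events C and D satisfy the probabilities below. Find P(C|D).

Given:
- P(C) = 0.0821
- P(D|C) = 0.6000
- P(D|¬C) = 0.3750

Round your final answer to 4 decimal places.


Bayes' theorem: P(C|D) = P(D|C) × P(C) / P(D)

Step 1: Calculate P(D) using law of total probability
P(D) = P(D|C)P(C) + P(D|¬C)P(¬C)
     = 0.6000 × 0.0821 + 0.3750 × 0.9179
     = 0.04926000 + 0.34421250
     = 0.39347250

Step 2: Apply Bayes' theorem
P(C|D) = P(D|C) × P(C) / P(D)
       = 0.04926000 / 0.39347250
       = 0.1252


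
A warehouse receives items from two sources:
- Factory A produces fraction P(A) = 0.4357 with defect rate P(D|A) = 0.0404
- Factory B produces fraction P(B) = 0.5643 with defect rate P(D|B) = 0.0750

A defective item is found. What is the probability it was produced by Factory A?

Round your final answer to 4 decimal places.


Let A = from Factory A, D = defective

Given:
- P(A) = 0.4357, P(B) = 0.5643
- P(D|A) = 0.0404, P(D|B) = 0.0750

Step 1: Find P(D)
P(D) = P(D|A)P(A) + P(D|B)P(B)
     = 0.0404 × 0.4357 + 0.0750 × 0.5643
     = 0.01760228 + 0.04232250
     = 0.05992478

Step 2: Apply Bayes' theorem
P(A|D) = P(D|A)P(A) / P(D)
       = 0.01760228 / 0.05992478
       = 0.2937


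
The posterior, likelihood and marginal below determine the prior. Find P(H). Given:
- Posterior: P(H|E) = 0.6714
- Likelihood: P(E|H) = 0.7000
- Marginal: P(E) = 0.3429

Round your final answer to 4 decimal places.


From Bayes' theorem: P(H|E) = P(E|H) × P(H) / P(E)

Rearranging for P(H):
P(H) = P(H|E) × P(E) / P(E|H)
     = 0.6714 × 0.3429 / 0.7000
     = 0.23022306 / 0.7000
     = 0.3289


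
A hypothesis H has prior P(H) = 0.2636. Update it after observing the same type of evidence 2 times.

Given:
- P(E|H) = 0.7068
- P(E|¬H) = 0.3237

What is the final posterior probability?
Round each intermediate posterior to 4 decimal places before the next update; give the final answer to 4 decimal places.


Sequential Bayesian updating:

Initial prior: P(H) = 0.2636

Update 1:
  P(E) = 0.7068 × 0.2636 + 0.3237 × 0.7364 = 0.18631248 + 0.23837268 = 0.42468516
  P(H|E) = 0.18631248 / 0.42468516 = 0.4387

Update 2:
  P(E) = 0.7068 × 0.4387 + 0.3237 × 0.5613 = 0.31007316 + 0.18169281 = 0.49176597
  P(H|E) = 0.31007316 / 0.49176597 = 0.6305

Final posterior: 0.6305


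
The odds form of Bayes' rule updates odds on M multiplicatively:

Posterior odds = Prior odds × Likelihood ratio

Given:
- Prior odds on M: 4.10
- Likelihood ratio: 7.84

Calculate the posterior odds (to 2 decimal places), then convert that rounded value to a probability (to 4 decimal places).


Step 1: Calculate posterior odds
Posterior odds = Prior odds × LR
               = 4.10 × 7.84
               = 32.14

Step 2: Convert to probability
P(M|E) = Posterior odds / (1 + Posterior odds)
       = 32.14 / (1 + 32.14)
       = 32.14 / 33.14
       = 0.9698

The evidence increased P(M) from 0.8039 to 0.9698.


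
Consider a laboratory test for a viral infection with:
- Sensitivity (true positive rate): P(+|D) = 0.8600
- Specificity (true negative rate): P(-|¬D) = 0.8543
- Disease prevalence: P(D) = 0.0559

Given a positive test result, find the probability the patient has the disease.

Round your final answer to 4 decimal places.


Let D = has disease, + = positive test

Given:
- P(D) = 0.0559 (prevalence)
- P(+|D) = 0.8600 (sensitivity)
- P(-|¬D) = 0.8543 (specificity)
- P(+|¬D) = 0.1457 (false positive rate = 1 - specificity)

Step 1: Find P(+)
P(+) = P(+|D)P(D) + P(+|¬D)P(¬D)
     = 0.8600 × 0.0559 + 0.1457 × 0.9441
     = 0.04807400 + 0.13755537
     = 0.18562937

Step 2: Apply Bayes' theorem for P(D|+)
P(D|+) = P(+|D)P(D) / P(+)
       = 0.04807400 / 0.18562937
       = 0.2590


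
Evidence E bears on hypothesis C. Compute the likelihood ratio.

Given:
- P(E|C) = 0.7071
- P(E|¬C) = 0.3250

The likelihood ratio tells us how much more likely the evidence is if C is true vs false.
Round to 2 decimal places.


Likelihood Ratio (LR) = P(E|C) / P(E|¬C)

LR = 0.7071 / 0.3250
   = 2.18

The evidence is 2.18 times more likely if C is true than if C is false.
Since LR > 1, the evidence supports C over ¬C.


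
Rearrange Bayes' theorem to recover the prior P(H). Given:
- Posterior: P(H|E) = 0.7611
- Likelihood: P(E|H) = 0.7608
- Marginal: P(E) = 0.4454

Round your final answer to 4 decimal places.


From Bayes' theorem: P(H|E) = P(E|H) × P(H) / P(E)

Rearranging for P(H):
P(H) = P(H|E) × P(E) / P(E|H)
     = 0.7611 × 0.4454 / 0.7608
     = 0.33899394 / 0.7608
     = 0.4456


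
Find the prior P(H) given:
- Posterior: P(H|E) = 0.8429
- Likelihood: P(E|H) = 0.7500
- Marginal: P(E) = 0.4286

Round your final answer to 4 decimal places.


From Bayes' theorem: P(H|E) = P(E|H) × P(H) / P(E)

Rearranging for P(H):
P(H) = P(H|E) × P(E) / P(E|H)
     = 0.8429 × 0.4286 / 0.7500
     = 0.36126694 / 0.7500
     = 0.4817


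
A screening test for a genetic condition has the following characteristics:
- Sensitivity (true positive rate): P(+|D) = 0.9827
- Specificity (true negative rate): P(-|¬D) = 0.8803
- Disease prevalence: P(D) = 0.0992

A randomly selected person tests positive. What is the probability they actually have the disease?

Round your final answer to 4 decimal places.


Let D = has disease, + = positive test

Given:
- P(D) = 0.0992 (prevalence)
- P(+|D) = 0.9827 (sensitivity)
- P(-|¬D) = 0.8803 (specificity)
- P(+|¬D) = 0.1197 (false positive rate = 1 - specificity)

Step 1: Find P(+)
P(+) = P(+|D)P(D) + P(+|¬D)P(¬D)
     = 0.9827 × 0.0992 + 0.1197 × 0.9008
     = 0.09748384 + 0.10782576
     = 0.20530960

Step 2: Apply Bayes' theorem for P(D|+)
P(D|+) = P(+|D)P(D) / P(+)
       = 0.09748384 / 0.20530960
       = 0.4748


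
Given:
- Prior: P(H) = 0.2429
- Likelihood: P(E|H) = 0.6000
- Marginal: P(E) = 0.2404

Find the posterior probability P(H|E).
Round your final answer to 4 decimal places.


Using Bayes' theorem:

P(H|E) = P(E|H) × P(H) / P(E)
       = 0.6000 × 0.2429 / 0.2404
       = 0.14574000 / 0.2404
       = 0.6062

The evidence strengthens our belief in H.
Prior: 0.2429 → Posterior: 0.6062


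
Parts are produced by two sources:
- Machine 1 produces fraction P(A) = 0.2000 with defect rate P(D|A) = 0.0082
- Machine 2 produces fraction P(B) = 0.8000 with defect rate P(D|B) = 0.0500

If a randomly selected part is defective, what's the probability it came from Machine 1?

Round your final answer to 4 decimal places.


Let A = from Machine 1, D = defective

Given:
- P(A) = 0.2000, P(B) = 0.8000
- P(D|A) = 0.0082, P(D|B) = 0.0500

Step 1: Find P(D)
P(D) = P(D|A)P(A) + P(D|B)P(B)
     = 0.0082 × 0.2000 + 0.0500 × 0.8000
     = 0.00164000 + 0.04000000
     = 0.04164000

Step 2: Apply Bayes' theorem
P(A|D) = P(D|A)P(A) / P(D)
       = 0.00164000 / 0.04164000
       = 0.0394


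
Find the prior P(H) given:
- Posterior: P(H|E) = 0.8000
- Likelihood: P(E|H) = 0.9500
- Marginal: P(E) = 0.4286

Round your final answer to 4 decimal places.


From Bayes' theorem: P(H|E) = P(E|H) × P(H) / P(E)

Rearranging for P(H):
P(H) = P(H|E) × P(E) / P(E|H)
     = 0.8000 × 0.4286 / 0.9500
     = 0.34288000 / 0.9500
     = 0.3609


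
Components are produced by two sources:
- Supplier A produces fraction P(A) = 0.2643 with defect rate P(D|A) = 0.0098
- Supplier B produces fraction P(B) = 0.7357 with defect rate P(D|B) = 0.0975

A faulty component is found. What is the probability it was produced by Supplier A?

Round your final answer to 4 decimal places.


Let A = from Supplier A, D = faulty

Given:
- P(A) = 0.2643, P(B) = 0.7357
- P(D|A) = 0.0098, P(D|B) = 0.0975

Step 1: Find P(D)
P(D) = P(D|A)P(A) + P(D|B)P(B)
     = 0.0098 × 0.2643 + 0.0975 × 0.7357
     = 0.00259014 + 0.07173075
     = 0.07432089

Step 2: Apply Bayes' theorem
P(A|D) = P(D|A)P(A) / P(D)
       = 0.00259014 / 0.07432089
       = 0.0349


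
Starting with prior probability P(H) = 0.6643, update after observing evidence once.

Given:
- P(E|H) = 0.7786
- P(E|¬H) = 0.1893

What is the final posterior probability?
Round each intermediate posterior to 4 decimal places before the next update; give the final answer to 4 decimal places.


Sequential Bayesian updating:

Initial prior: P(H) = 0.6643

Update 1:
  P(E) = 0.7786 × 0.6643 + 0.1893 × 0.3357 = 0.51722398 + 0.06354801 = 0.58077199
  P(H|E) = 0.51722398 / 0.58077199 = 0.8906

Final posterior: 0.8906


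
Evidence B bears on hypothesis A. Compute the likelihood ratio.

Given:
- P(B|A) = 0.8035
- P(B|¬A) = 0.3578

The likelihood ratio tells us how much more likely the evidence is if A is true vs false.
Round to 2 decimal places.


Likelihood Ratio (LR) = P(B|A) / P(B|¬A)

LR = 0.8035 / 0.3578
   = 2.25

The evidence is 2.25 times more likely if A is true than if A is false.
Since LR > 1, the evidence supports A over ¬A.


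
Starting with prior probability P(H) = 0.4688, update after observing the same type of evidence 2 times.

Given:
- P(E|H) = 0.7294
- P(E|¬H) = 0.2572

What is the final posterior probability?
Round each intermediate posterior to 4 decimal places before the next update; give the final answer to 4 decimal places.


Sequential Bayesian updating:

Initial prior: P(H) = 0.4688

Update 1:
  P(E) = 0.7294 × 0.4688 + 0.2572 × 0.5312 = 0.34194272 + 0.13662464 = 0.47856736
  P(H|E) = 0.34194272 / 0.47856736 = 0.7145

Update 2:
  P(E) = 0.7294 × 0.7145 + 0.2572 × 0.2855 = 0.52115630 + 0.07343060 = 0.59458690
  P(H|E) = 0.52115630 / 0.59458690 = 0.8765

Final posterior: 0.8765


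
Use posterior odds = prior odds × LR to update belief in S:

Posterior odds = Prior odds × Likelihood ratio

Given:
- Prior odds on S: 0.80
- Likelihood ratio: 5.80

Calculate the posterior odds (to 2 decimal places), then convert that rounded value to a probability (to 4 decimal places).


Step 1: Calculate posterior odds
Posterior odds = Prior odds × LR
               = 0.80 × 5.80
               = 4.64

Step 2: Convert to probability
P(S|E) = Posterior odds / (1 + Posterior odds)
       = 4.64 / (1 + 4.64)
       = 4.64 / 5.64
       = 0.8227

The evidence increased P(S) from 0.4444 to 0.8227.


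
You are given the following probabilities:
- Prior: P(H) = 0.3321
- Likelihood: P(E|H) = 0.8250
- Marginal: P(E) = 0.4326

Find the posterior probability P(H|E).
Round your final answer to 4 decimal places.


Using Bayes' theorem:

P(H|E) = P(E|H) × P(H) / P(E)
       = 0.8250 × 0.3321 / 0.4326
       = 0.27398250 / 0.4326
       = 0.6333

The evidence strengthens our belief in H.
Prior: 0.3321 → Posterior: 0.6333


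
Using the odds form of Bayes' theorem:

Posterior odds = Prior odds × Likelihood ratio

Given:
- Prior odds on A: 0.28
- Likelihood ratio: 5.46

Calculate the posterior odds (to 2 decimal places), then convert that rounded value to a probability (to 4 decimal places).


Step 1: Calculate posterior odds
Posterior odds = Prior odds × LR
               = 0.28 × 5.46
               = 1.53

Step 2: Convert to probability
P(A|E) = Posterior odds / (1 + Posterior odds)
       = 1.53 / (1 + 1.53)
       = 1.53 / 2.53
       = 0.6047

The evidence increased P(A) from 0.2188 to 0.6047.
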